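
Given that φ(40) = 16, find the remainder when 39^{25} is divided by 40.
By Euler: 39^{16} ≡ 1 mod 40 since gcd(39, 40) = 1. 25 = 1×16 + 9. So 39^{25} ≡ 39^{9} ≡ 39 mod 40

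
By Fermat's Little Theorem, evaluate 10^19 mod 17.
By Fermat: 10^{16} ≡ 1 mod 17. So 10^{19} = 10^{16} · 10^{3} ≡ 10^{3} ≡ 14 mod 17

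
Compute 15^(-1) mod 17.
Since 17 is prime, by Fermat 15^(-1) ≡ 15^{15} ≡ 8 mod 17. Verify: 15 × 8 = 120 ≡ 1 mod 17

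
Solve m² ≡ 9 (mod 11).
The square roots of 9 mod 11 are 3 and 8. Verify: 3² = 9 ≡ 9 (mod 11)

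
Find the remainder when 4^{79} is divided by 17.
By Fermat: 4^{16} ≡ 1 (mod 17). 79 = 4×16 + 15. So 4^{79} ≡ 4^{15} ≡ 13 (mod 17)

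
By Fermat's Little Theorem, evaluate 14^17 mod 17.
By Fermat: 14^{16} ≡ 1 (mod 17). So 14^{17} = 14^{16} · 14^{1} ≡ 14^{1} ≡ 14 (mod 17)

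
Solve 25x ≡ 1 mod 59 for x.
Since 59 is prime, by Fermat 25^(-1) ≡ 25^{57} ≡ 26 mod 59. Verify: 25 × 26 = 650 ≡ 1 mod 59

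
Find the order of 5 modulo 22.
Powers of 5 mod 22: 5^1≡5, 5^2≡3, 5^3≡15, 5^4≡9, 5^5≡1. So the order of 5 is 5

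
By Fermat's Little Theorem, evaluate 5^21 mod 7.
By Fermat: 5^{6} ≡ 1 (mod 7). 21 = 3×6 + 3. So 5^{21} ≡ 5^{3} ≡ 6 (mod 7)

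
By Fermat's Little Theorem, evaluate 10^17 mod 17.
By Fermat: 10^{16} ≡ 1 mod 17. So 10^{17} = 10^{16} · 10^{1} ≡ 10^{1} ≡ 10 mod 17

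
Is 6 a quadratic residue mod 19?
By Euler's criterion: 6^{9} ≡ 1 (mod 19). Since this equals 1, 6 is a QR.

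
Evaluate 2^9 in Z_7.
Using Fermat: 2^{6} ≡ 1 mod 7. 9 ≡ 3 mod 6. So 2^{9} ≡ 2^{3} ≡ 1 mod 7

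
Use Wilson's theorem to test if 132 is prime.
(131)! mod 132 = 0. Since 0 ≢ -1 (mod 132), 132 is not prime.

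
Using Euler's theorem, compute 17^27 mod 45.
By Euler: 17^{24} ≡ 1 (mod 45) since gcd(17, 45) = 1. 27 = 1×24 + 3. So 17^{27} ≡ 17^{3} ≡ 8 (mod 45)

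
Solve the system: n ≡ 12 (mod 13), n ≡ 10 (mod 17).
M = 13 × 17 = 221. M₁ = 17, y₁ ≡ 10 (mod 13). M₂ = 13, y₂ ≡ 4 (mod 17). n = 12×17×10 + 10×13×4 ≡ 129 (mod 221)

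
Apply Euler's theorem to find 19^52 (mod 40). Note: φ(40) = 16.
By Euler: 19^{16} ≡ 1 (mod 40) since gcd(19, 40) = 1. 52 = 3×16 + 4. So 19^{52} ≡ 19^{4} ≡ 1 (mod 40)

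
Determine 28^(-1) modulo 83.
Since 83 is prime, by Fermat 28^(-1) ≡ 28^{81} ≡ 3 mod 83. Verify: 28 × 3 = 84 ≡ 1 mod 83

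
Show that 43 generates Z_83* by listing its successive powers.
43^1, 43^2, ..., 43^{82} mod 83: [43, 23, 76, 31, 5, 49, 32, 48, 72, 25, 79, 77, 74, 28, 42, 63, 53, 38, 57, 44, 66, 16, 24, 36, 54, 81, 80, 37, 14, 21, 73, 68, 19, 70, 22, 33, 8, 12, 18, 27, 82, 40, 60, 7, 52, 78, 34, 51, 35, 11, 58, 4, 6, 9, 55, 41, 20, 30, 45, 26, 39, 17, 67, 59, 47, 29, 2, 3, 46, 69, 62, 10, 15, 64, 13, 61, 50, 75, 71, 65, 56, 1]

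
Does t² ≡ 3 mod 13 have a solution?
By Euler's criterion: 3^{6} ≡ 1 mod 13. Since this equals 1, 3 is a QR.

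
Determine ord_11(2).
Powers of 2 mod 11: 2^1≡2, 2^2≡4, 2^3≡8, 2^4≡5, 2^5≡10, 2^6≡9, 2^7≡7, 2^8≡3, 2^9≡6, 2^10≡1. So the order of 2 is 10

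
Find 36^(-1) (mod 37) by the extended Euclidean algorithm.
Extended GCD: 36(-1) + 37(1) = 1. So 36^(-1) ≡ -1 ≡ 36 (mod 37). Verify: 36 × 36 = 1296 ≡ 1 (mod 37)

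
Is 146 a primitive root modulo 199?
ord_199(146) divides 198. For each prime q|198: 146^{99}≡198, 146^{66}≡92, 146^{18}≡62, none ≡ 1. So 146 has order 198 and is a primitive root mod 199.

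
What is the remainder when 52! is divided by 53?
By Wilson's theorem, (52)! ≡ -1 ≡ 52 mod 53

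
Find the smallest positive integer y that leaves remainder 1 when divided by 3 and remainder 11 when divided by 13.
M = 3 × 13 = 39. M₁ = 13, y₁ ≡ 1 (mod 3). M₂ = 3, y₂ ≡ 9 (mod 13). y = 1×13×1 + 11×3×9 ≡ 37 (mod 39)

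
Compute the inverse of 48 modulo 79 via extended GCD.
Extended GCD: 48(28) + 79(-17) = 1. So 48^(-1) ≡ 28 mod 79. Verify: 48 × 28 = 1344 ≡ 1 mod 79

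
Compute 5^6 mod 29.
By repeated squaring mod 29: 5^{1}≡5, 5^{2}≡25, 5^{4}≡16. Then 5^{6} = 5^{4+2} ≡ 16 × 25 ≡ 23 mod 29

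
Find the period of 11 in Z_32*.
Powers of 11 mod 32: 11^1≡11, 11^2≡25, 11^3≡19, 11^4≡17, 11^5≡27, 11^6≡9, 11^7≡3, 11^8≡1. ord_32(11) = 8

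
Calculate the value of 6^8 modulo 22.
By repeated squaring mod 22: 6^{1}≡6, 6^{2}≡14, 6^{4}≡20, 6^{8}≡4. So 6^{8} ≡ 4 mod 22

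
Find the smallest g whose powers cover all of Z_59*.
g = 2. For each prime q|58: 2^{29}≡58, 2^{2}≡4, none ≡ 1, so ord_59(2) = 58 and 2 is a primitive root.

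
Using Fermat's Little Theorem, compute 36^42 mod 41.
By Fermat: 36^{40} ≡ 1 mod 41. So 36^{42} = 36^{40} · 36^{2} ≡ 36^{2} ≡ 25 mod 41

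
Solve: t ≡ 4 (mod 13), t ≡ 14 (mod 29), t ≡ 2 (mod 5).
M = 13 × 29 × 5 = 1885. M₁ = 145, y₁ ≡ 7 (mod 13). M₂ = 65, y₂ ≡ 25 (mod 29). M₃ = 377, y₃ ≡ 3 (mod 5). t = 4×145×7 + 14×65×25 + 2×377×3 ≡ 797 (mod 1885)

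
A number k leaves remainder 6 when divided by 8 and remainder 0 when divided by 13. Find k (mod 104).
M = 8 × 13 = 104. M₁ = 13, y₁ ≡ 5 (mod 8). M₂ = 8, y₂ ≡ 5 (mod 13). k = 6×13×5 + 0×8×5 ≡ 78 (mod 104)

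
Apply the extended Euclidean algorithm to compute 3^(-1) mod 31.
Extended GCD: 3(-10) + 31(1) = 1. So 3^(-1) ≡ -10 ≡ 21 mod 31. Verify: 3 × 21 = 63 ≡ 1 mod 31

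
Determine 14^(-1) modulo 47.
Since 47 is prime, by Fermat 14^(-1) ≡ 14^{45} ≡ 37 (mod 47). Verify: 14 × 37 = 518 ≡ 1 (mod 47)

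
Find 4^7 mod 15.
By repeated squaring mod 15: 4^{1}≡4, 4^{2}≡1, 4^{4}≡1. Then 4^{7} = 4^{4+2+1} ≡ 1 × 1 × 4 ≡ 4 mod 15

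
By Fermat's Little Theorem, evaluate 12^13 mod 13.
By Fermat: 12^{12} ≡ 1 mod 13. So 12^{13} = 12^{12} · 12^{1} ≡ 12^{1} ≡ 12 mod 13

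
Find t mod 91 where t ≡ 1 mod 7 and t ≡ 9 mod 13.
M = 7 × 13 = 91. M₁ = 13, y₁ ≡ 6 mod 7. M₂ = 7, y₂ ≡ 2 mod 13. t = 1×13×6 + 9×7×2 ≡ 22 mod 91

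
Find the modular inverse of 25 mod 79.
Since 79 is prime, by Fermat 25^(-1) ≡ 25^{77} ≡ 19 mod 79. Verify: 25 × 19 = 475 ≡ 1 mod 79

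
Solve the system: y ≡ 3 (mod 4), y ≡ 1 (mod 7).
M = 4 × 7 = 28. M₁ = 7, y₁ ≡ 3 (mod 4). M₂ = 4, y₂ ≡ 2 (mod 7). y = 3×7×3 + 1×4×2 ≡ 15 (mod 28)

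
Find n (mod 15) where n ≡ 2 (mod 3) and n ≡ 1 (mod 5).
M = 3 × 5 = 15. M₁ = 5, y₁ ≡ 2 (mod 3). M₂ = 3, y₂ ≡ 2 (mod 5). n = 2×5×2 + 1×3×2 ≡ 11 (mod 15)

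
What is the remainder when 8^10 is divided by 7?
Using Fermat: 8^{6} ≡ 1 (mod 7). 10 ≡ 4 (mod 6). So 8^{10} ≡ 8^{4} ≡ 1 (mod 7)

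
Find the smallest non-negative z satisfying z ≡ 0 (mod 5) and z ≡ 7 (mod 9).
M = 5 × 9 = 45. M₁ = 9, y₁ ≡ 4 (mod 5). M₂ = 5, y₂ ≡ 2 (mod 9). z = 0×9×4 + 7×5×2 ≡ 25 (mod 45)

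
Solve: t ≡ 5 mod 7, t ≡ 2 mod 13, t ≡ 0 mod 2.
M = 7 × 13 × 2 = 182. M₁ = 26, y₁ ≡ 3 mod 7. M₂ = 14, y₂ ≡ 1 mod 13. M₃ = 91, y₃ ≡ 1 mod 2. t = 5×26×3 + 2×14×1 + 0×91×1 ≡ 54 mod 182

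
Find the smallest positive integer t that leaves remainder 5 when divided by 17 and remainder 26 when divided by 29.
M = 17 × 29 = 493. M₁ = 29, y₁ ≡ 10 (mod 17). M₂ = 17, y₂ ≡ 12 (mod 29). t = 5×29×10 + 26×17×12 ≡ 345 (mod 493)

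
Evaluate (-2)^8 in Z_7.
Using Fermat: (-2)^{6} ≡ 1 mod 7. 8 ≡ 2 mod 6. So (-2)^{8} ≡ (-2)^{2} ≡ 4 mod 7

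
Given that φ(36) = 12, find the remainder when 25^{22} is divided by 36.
By Euler: 25^{12} ≡ 1 mod 36 since gcd(25, 36) = 1. 22 = 1×12 + 10. So 25^{22} ≡ 25^{10} ≡ 25 mod 36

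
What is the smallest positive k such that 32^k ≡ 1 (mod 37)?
Powers of 32 mod 37: 32^1≡32, 32^2≡25, 32^3≡23, 32^4≡33, 32^5≡20, 32^6≡11, 32^7≡19, 32^8≡16, 32^9≡31, 32^10≡30, 32^11≡35, 32^12≡10, 32^13≡24, 32^14≡28, 32^15≡8, 32^16≡34, 32^17≡15, 32^18≡36, 32^19≡5, 32^20≡12, 32^21≡14, 32^22≡4, 32^23≡17, 32^24≡26, 32^25≡18, 32^26≡21, 32^27≡6, 32^28≡7, 32^29≡2, 32^30≡27, 32^31≡13, 32^32≡9, 32^33≡29, 32^34≡3, 32^35≡22, 32^36≡1. Order = 36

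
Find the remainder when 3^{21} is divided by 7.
By Fermat: 3^{6} ≡ 1 (mod 7). 21 = 3×6 + 3. So 3^{21} ≡ 3^{3} ≡ 6 (mod 7)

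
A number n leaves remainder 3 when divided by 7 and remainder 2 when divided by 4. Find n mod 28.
M = 7 × 4 = 28. M₁ = 4, y₁ ≡ 2 mod 7. M₂ = 7, y₂ ≡ 3 mod 4. n = 3×4×2 + 2×7×3 ≡ 10 mod 28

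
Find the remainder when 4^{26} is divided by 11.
By Fermat: 4^{10} ≡ 1 (mod 11). 26 = 2×10 + 6. So 4^{26} ≡ 4^{6} ≡ 4 (mod 11)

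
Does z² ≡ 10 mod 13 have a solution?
By Euler's criterion: 10^{6} ≡ 1 mod 13. Since this equals 1, 10 is a QR.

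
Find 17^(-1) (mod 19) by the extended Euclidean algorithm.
Extended GCD: 17(9) + 19(-8) = 1. So 17^(-1) ≡ 9 (mod 19). Verify: 17 × 9 = 153 ≡ 1 (mod 19)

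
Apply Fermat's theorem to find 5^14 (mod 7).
By Fermat: 5^{6} ≡ 1 (mod 7). 14 = 2×6 + 2. So 5^{14} ≡ 5^{2} ≡ 4 (mod 7)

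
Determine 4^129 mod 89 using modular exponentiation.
Using Fermat: 4^{88} ≡ 1 (mod 89). 129 ≡ 41 (mod 88). So 4^{129} ≡ 4^{41} ≡ 32 (mod 89)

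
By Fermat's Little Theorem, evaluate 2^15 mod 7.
By Fermat: 2^{6} ≡ 1 (mod 7). 15 = 2×6 + 3. So 2^{15} ≡ 2^{3} ≡ 1 (mod 7)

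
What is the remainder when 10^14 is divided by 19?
By repeated squaring mod 19: 10^{1}≡10, 10^{2}≡5, 10^{4}≡6, 10^{8}≡17. Then 10^{14} = 10^{8+4+2} ≡ 17 × 6 × 5 ≡ 16 mod 19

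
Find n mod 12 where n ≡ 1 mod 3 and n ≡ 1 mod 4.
M = 3 × 4 = 12. M₁ = 4, y₁ ≡ 1 mod 3. M₂ = 3, y₂ ≡ 3 mod 4. n = 1×4×1 + 1×3×3 ≡ 1 mod 12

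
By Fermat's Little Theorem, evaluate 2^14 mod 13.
By Fermat: 2^{12} ≡ 1 (mod 13). So 2^{14} = 2^{12} · 2^{2} ≡ 2^{2} ≡ 4 (mod 13)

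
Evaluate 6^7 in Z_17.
By repeated squaring mod 17: 6^{1}≡6, 6^{2}≡2, 6^{4}≡4. Then 6^{7} = 6^{4+2+1} ≡ 4 × 2 × 6 ≡ 14 mod 17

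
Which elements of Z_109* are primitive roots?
There are φ(108) = 36 primitive roots mod 109: {6, 10, 11, 13, 14, 18, 24, 30, 37, 39, 40, 42, 44, 47, 50, 51, 52, 53, 56, 57, 58, 59, 62, 65, 67, 69, 70, 72, 79, 85, 91, 95, 96, 98, 99, 103}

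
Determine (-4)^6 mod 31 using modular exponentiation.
By repeated squaring (mod 31): (-4)^{1}≡27, (-4)^{2}≡16, (-4)^{4}≡8. Then (-4)^{6} = (-4)^{4+2} ≡ 8 × 16 ≡ 4 (mod 31)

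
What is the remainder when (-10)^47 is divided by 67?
By repeated squaring mod 67: (-10)^{1}≡57, (-10)^{2}≡33, (-10)^{4}≡17, (-10)^{8}≡21, (-10)^{16}≡39, (-10)^{32}≡47. Then (-10)^{47} = (-10)^{32+8+4+2+1} ≡ 47 × 21 × 17 × 33 × 57 ≡ 11 mod 67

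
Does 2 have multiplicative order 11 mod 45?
Powers of 2 mod 45: 2^1≡2, 2^2≡4, 2^3≡8, 2^4≡16, 2^5≡32, 2^6≡19, 2^7≡38, 2^8≡31, 2^9≡17, 2^10≡34, 2^11≡23, 2^12≡1. 2^11≡23≢1, so ord ≠ 11. No, the actual order is 12.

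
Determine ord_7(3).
Powers of 3 mod 7: 3^1≡3, 3^2≡2, 3^3≡6, 3^4≡4, 3^5≡5, 3^6≡1. Order = 6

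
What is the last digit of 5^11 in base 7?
Using Fermat: 5^{6} ≡ 1 mod 7. 11 ≡ 5 mod 6. So 5^{11} ≡ 5^{5} ≡ 3 mod 7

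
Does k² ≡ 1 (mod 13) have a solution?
By Euler's criterion: 1^{6} ≡ 1 (mod 13). Since this equals 1, 1 is a QR.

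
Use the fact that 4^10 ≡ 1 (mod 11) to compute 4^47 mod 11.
By Fermat: 4^{10} ≡ 1 (mod 11). 47 = 4×10 + 7. So 4^{47} ≡ 4^{7} ≡ 5 (mod 11)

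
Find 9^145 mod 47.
Using Fermat: 9^{46} ≡ 1 mod 47. 145 ≡ 7 mod 46. So 9^{145} ≡ 9^{7} ≡ 14 mod 47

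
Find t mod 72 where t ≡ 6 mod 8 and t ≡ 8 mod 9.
M = 8 × 9 = 72. M₁ = 9, y₁ ≡ 1 mod 8. M₂ = 8, y₂ ≡ 8 mod 9. t = 6×9×1 + 8×8×8 ≡ 62 mod 72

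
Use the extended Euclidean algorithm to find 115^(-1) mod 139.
Extended GCD: 115(-29) + 139(24) = 1. So 115^(-1) ≡ -29 ≡ 110 mod 139. Verify: 115 × 110 = 12650 ≡ 1 mod 139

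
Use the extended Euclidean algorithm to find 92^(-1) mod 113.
Extended GCD: 92(43) + 113(-35) = 1. So 92^(-1) ≡ 43 (mod 113). Verify: 92 × 43 = 3956 ≡ 1 (mod 113)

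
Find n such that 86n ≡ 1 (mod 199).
Since 199 is prime, by Fermat 86^(-1) ≡ 86^{197} ≡ 81 (mod 199). Verify: 86 × 81 = 6966 ≡ 1 (mod 199)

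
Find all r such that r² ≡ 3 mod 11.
The square roots of 3 mod 11 are 5 and 6. Verify: 5² = 25 ≡ 3 mod 11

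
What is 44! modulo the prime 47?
(46)! = (44)! × (45) × (46) ≡ -1 mod 47. So (44)! ≡ -1 × [(46)(45)]^(-1) ≡ 23 mod 47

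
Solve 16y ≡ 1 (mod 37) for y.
Since 37 is prime, by Fermat 16^(-1) ≡ 16^{35} ≡ 7 (mod 37). Verify: 16 × 7 = 112 ≡ 1 (mod 37)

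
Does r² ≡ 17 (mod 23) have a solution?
By Euler's criterion: 17^{11} ≡ 22 (mod 23). Since this equals -1 (≡ 22), 17 is not a QR.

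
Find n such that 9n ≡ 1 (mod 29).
Since 29 is prime, by Fermat 9^(-1) ≡ 9^{27} ≡ 13 (mod 29). Verify: 9 × 13 = 117 ≡ 1 (mod 29)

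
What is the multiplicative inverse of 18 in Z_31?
Since 31 is prime, by Fermat 18^(-1) ≡ 18^{29} ≡ 19 mod 31. Verify: 18 × 19 = 342 ≡ 1 mod 31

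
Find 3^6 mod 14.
By repeated squaring mod 14: 3^{1}≡3, 3^{2}≡9, 3^{4}≡11. Then 3^{6} = 3^{4+2} ≡ 11 × 9 ≡ 1 mod 14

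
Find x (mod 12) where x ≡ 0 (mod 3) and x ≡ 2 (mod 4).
M = 3 × 4 = 12. M₁ = 4, y₁ ≡ 1 (mod 3). M₂ = 3, y₂ ≡ 3 (mod 4). x = 0×4×1 + 2×3×3 ≡ 6 (mod 12)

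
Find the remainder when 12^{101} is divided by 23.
By Fermat: 12^{22} ≡ 1 (mod 23). 101 = 4×22 + 13. So 12^{101} ≡ 12^{13} ≡ 6 (mod 23)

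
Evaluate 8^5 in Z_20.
By repeated squaring (mod 20): 8^{1}≡8, 8^{2}≡4, 8^{4}≡16. Then 8^{5} = 8^{4+1} ≡ 16 × 8 ≡ 8 (mod 20)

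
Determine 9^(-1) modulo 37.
Since 37 is prime, by Fermat 9^(-1) ≡ 9^{35} ≡ 33 (mod 37). Verify: 9 × 33 = 297 ≡ 1 (mod 37)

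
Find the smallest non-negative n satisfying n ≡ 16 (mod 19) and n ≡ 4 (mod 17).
M = 19 × 17 = 323. M₁ = 17, y₁ ≡ 9 (mod 19). M₂ = 19, y₂ ≡ 9 (mod 17). n = 16×17×9 + 4×19×9 ≡ 225 (mod 323)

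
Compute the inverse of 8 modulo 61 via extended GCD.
Extended GCD: 8(23) + 61(-3) = 1. So 8^(-1) ≡ 23 mod 61. Verify: 8 × 23 = 184 ≡ 1 mod 61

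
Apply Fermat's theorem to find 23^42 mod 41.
By Fermat: 23^{40} ≡ 1 mod 41. So 23^{42} = 23^{40} · 23^{2} ≡ 23^{2} ≡ 37 mod 41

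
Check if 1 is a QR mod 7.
By Euler's criterion: 1^{3} ≡ 1 (mod 7). Since this equals 1, 1 is a QR.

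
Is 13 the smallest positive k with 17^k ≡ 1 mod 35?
Powers of 17 mod 35: 17^1≡17, 17^2≡9, 17^3≡13, 17^4≡11, 17^5≡12, 17^6≡29, 17^7≡3, 17^8≡16, 17^9≡27, 17^10≡4, 17^11≡33, 17^12≡1. Already 17^12≡1, so the order is 12 < 13. No, the actual order is 12.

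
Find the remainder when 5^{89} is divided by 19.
By Fermat: 5^{18} ≡ 1 mod 19. 89 = 4×18 + 17. So 5^{89} ≡ 5^{17} ≡ 4 mod 19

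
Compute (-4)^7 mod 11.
By repeated squaring (mod 11): (-4)^{1}≡7, (-4)^{2}≡5, (-4)^{4}≡3. Then (-4)^{7} = (-4)^{4+2+1} ≡ 3 × 5 × 7 ≡ 6 (mod 11)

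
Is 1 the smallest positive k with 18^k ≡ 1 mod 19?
Powers of 18 mod 19: 18^1≡18, 18^2≡1. 18^1≡18≢1, so ord ≠ 1. No, the actual order is 2.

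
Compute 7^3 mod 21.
7^{3} = 343 ≡ 7 mod 21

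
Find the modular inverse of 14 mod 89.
Since 89 is prime, by Fermat 14^(-1) ≡ 14^{87} ≡ 70 (mod 89). Verify: 14 × 70 = 980 ≡ 1 (mod 89)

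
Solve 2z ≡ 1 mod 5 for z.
Since 5 is prime, by Fermat 2^(-1) ≡ 2^{3} ≡ 3 mod 5. Verify: 2 × 3 = 6 ≡ 1 mod 5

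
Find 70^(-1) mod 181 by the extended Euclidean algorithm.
Extended GCD: 70(75) + 181(-29) = 1. So 70^(-1) ≡ 75 mod 181. Verify: 70 × 75 = 5250 ≡ 1 mod 181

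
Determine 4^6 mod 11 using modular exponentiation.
By repeated squaring (mod 11): 4^{1}≡4, 4^{2}≡5, 4^{4}≡3. Then 4^{6} = 4^{4+2} ≡ 3 × 5 ≡ 4 (mod 11)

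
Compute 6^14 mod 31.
By repeated squaring (mod 31): 6^{1}≡6, 6^{2}≡5, 6^{4}≡25, 6^{8}≡5. Then 6^{14} = 6^{8+4+2} ≡ 5 × 25 × 5 ≡ 5 (mod 31)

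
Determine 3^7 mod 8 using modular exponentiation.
By repeated squaring (mod 8): 3^{1}≡3, 3^{2}≡1, 3^{4}≡1. Then 3^{7} = 3^{4+2+1} ≡ 1 × 1 × 3 ≡ 3 (mod 8)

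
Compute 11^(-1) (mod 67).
Since 67 is prime, by Fermat 11^(-1) ≡ 11^{65} ≡ 61 (mod 67). Verify: 11 × 61 = 671 ≡ 1 (mod 67)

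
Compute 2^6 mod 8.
By repeated squaring (mod 8): 2^{1}≡2, 2^{2}≡4, 2^{4}≡0. Then 2^{6} = 2^{4+2} ≡ 0 × 4 ≡ 0 (mod 8)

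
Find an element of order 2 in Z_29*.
28 has order 2 mod 29 since 28^{2} ≡ 1 mod 29 and no smaller power works.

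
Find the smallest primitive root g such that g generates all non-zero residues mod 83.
g = 2. For each prime q|82: 2^{41}≡82, 2^{2}≡4, none ≡ 1, so ord_83(2) = 82 and 2 is a primitive root.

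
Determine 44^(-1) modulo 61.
Since 61 is prime, by Fermat 44^(-1) ≡ 44^{59} ≡ 43 mod 61. Verify: 44 × 43 = 1892 ≡ 1 mod 61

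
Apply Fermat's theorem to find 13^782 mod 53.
By Fermat: 13^{52} ≡ 1 mod 53. 782 ≡ 2 mod 52. So 13^{782} ≡ 13^{2} ≡ 10 mod 53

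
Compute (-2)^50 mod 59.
By repeated squaring (mod 59): (-2)^{1}≡57, (-2)^{2}≡4, (-2)^{4}≡16, (-2)^{8}≡20, (-2)^{16}≡46, (-2)^{32}≡51. Then (-2)^{50} = (-2)^{32+16+2} ≡ 51 × 46 × 4 ≡ 3 (mod 59)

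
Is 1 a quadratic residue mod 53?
By Euler's criterion: 1^{26} ≡ 1 (mod 53). Since this equals 1, 1 is a QR.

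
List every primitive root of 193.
There are φ(192) = 64 primitive roots mod 193: {5, 10, 15, 17, 19, 22, 26, 30, 34, 37, 38, 40, 41, 44, 45, 47, 51, 52, 53, 57, 58, 61, 66, 70, 73, 77, 78, 79, 80, 82, 90, 91, 102, 103, 111, 113, 114, 115, 116, 120, 123, 127, 132, 135, 136, 140, 141, 142, 146, 148, 149, 152, 153, 155, 156, 159, 163, 167, 171, 174, 176, 178, 183, 188}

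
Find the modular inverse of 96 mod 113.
Since 113 is prime, by Fermat 96^(-1) ≡ 96^{111} ≡ 93 mod 113. Verify: 96 × 93 = 8928 ≡ 1 mod 113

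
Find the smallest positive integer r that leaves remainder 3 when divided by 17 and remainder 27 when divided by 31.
M = 17 × 31 = 527. M₁ = 31, y₁ ≡ 11 mod 17. M₂ = 17, y₂ ≡ 11 mod 31. r = 3×31×11 + 27×17×11 ≡ 275 mod 527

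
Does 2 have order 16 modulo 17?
2^{8} ≡ 1 (mod 17) and 8 < 16, so ord_17(2) = 8 ≠ 16 and 2 is not a primitive root.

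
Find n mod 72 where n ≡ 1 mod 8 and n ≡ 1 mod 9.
M = 8 × 9 = 72. M₁ = 9, y₁ ≡ 1 mod 8. M₂ = 8, y₂ ≡ 8 mod 9. n = 1×9×1 + 1×8×8 ≡ 1 mod 72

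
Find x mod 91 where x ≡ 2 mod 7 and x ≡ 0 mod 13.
M = 7 × 13 = 91. M₁ = 13, y₁ ≡ 6 mod 7. M₂ = 7, y₂ ≡ 2 mod 13. x = 2×13×6 + 0×7×2 ≡ 65 mod 91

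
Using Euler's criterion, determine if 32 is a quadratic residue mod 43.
By Euler's criterion: 32^{21} ≡ 42 mod 43. Since this equals -1 (≡ 42), 32 is not a QR.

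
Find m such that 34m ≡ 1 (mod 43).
Since 43 is prime, by Fermat 34^(-1) ≡ 34^{41} ≡ 19 (mod 43). Verify: 34 × 19 = 646 ≡ 1 (mod 43)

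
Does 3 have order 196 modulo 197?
ord_197(3) divides 196. For each prime q|196: 3^{98}≡196, 3^{28}≡36, none ≡ 1. So 3 has order 196 and is a primitive root mod 197.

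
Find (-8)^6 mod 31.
By repeated squaring mod 31: (-8)^{1}≡23, (-8)^{2}≡2, (-8)^{4}≡4. Then (-8)^{6} = (-8)^{4+2} ≡ 4 × 2 ≡ 8 mod 31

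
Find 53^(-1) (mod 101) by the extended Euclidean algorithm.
Extended GCD: 53(-40) + 101(21) = 1. So 53^(-1) ≡ -40 ≡ 61 (mod 101). Verify: 53 × 61 = 3233 ≡ 1 (mod 101)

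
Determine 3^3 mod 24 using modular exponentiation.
3^{3} = 27 ≡ 3 (mod 24)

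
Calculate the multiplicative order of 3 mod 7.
Powers of 3 mod 7: 3^1≡3, 3^2≡2, 3^3≡6, 3^4≡4, 3^5≡5, 3^6≡1. So the order of 3 is 6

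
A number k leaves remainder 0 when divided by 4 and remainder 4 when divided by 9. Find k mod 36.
M = 4 × 9 = 36. M₁ = 9, y₁ ≡ 1 mod 4. M₂ = 4, y₂ ≡ 7 mod 9. k = 0×9×1 + 4×4×7 ≡ 4 mod 36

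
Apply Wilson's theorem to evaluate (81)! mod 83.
(82)! = (81)! × (82) ≡ -1 (mod 83). So (81)! ≡ -1 × (82)^(-1) ≡ (-1)×(-1) = 1 (mod 83)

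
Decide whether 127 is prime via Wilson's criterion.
(126)! mod 127 = 126. Since 126 ≡ -1 mod 127, 127 is prime.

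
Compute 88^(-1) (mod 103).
Since 103 is prime, by Fermat 88^(-1) ≡ 88^{101} ≡ 48 (mod 103). Verify: 88 × 48 = 4224 ≡ 1 (mod 103)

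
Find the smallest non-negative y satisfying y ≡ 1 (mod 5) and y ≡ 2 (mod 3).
M = 5 × 3 = 15. M₁ = 3, y₁ ≡ 2 (mod 5). M₂ = 5, y₂ ≡ 2 (mod 3). y = 1×3×2 + 2×5×2 ≡ 11 (mod 15)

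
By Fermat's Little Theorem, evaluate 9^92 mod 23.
By Fermat: 9^{22} ≡ 1 (mod 23). 92 = 4×22 + 4. So 9^{92} ≡ 9^{4} ≡ 6 (mod 23)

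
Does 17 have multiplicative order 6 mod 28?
Powers of 17 mod 28: 17^1≡17, 17^2≡9, 17^3≡13, 17^4≡25, 17^5≡5, 17^6≡1. First k with 17^k≡1 is k=6. Yes, ord_28(17) = 6.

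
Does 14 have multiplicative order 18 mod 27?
Powers of 14 mod 27: 14^1≡14, 14^2≡7, 14^3≡17, 14^4≡22, 14^5≡11, 14^6≡19, 14^7≡23, 14^8≡25, 14^9≡26, 14^10≡13, 14^11≡20, 14^12≡10, 14^13≡5, 14^14≡16, 14^15≡8, 14^16≡4, 14^17≡2, 14^18≡1. First k with 14^k≡1 is k=18. Yes, ord_27(14) = 18.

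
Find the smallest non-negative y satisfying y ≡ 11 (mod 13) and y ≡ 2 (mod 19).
M = 13 × 19 = 247. M₁ = 19, y₁ ≡ 11 (mod 13). M₂ = 13, y₂ ≡ 3 (mod 19). y = 11×19×11 + 2×13×3 ≡ 154 (mod 247)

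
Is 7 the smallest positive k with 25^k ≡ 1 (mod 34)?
Powers of 25 mod 34: 25^1≡25, 25^2≡13, 25^3≡19, 25^4≡33, 25^5≡9, 25^6≡21, 25^7≡15, 25^8≡1. 25^7≡15≢1, so ord ≠ 7. No, the actual order is 8.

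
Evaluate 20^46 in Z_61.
By repeated squaring (mod 61): 20^{1}≡20, 20^{2}≡34, 20^{4}≡58, 20^{8}≡9, 20^{16}≡20, 20^{32}≡34. Then 20^{46} = 20^{32+8+4+2} ≡ 34 × 9 × 58 × 34 ≡ 20 (mod 61)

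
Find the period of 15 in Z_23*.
Powers of 15 mod 23: 15^1≡15, 15^2≡18, 15^3≡17, 15^4≡2, 15^5≡7, 15^6≡13, 15^7≡11, 15^8≡4, 15^9≡14, 15^10≡3, 15^11≡22, 15^12≡8, 15^13≡5, 15^14≡6, 15^15≡21, 15^16≡16, 15^17≡10, 15^18≡12, 15^19≡19, 15^20≡9, 15^21≡20, 15^22≡1. ord_23(15) = 22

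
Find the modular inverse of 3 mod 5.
Since 5 is prime, by Fermat 3^(-1) ≡ 3^{3} ≡ 2 mod 5. Verify: 3 × 2 = 6 ≡ 1 mod 5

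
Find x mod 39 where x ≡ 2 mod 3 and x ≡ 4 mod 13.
M = 3 × 13 = 39. M₁ = 13, y₁ ≡ 1 mod 3. M₂ = 3, y₂ ≡ 9 mod 13. x = 2×13×1 + 4×3×9 ≡ 17 mod 39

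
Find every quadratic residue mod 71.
QRs mod 71: {1, 2, 3, 4, 5, 6, 8, 9, 10, 12, 15, 16, 18, 19, 20, 24, 25, 27, 29, 30, 32, 36, 37, 38, 40, 43, 45, 48, 49, 50, 54, 57, 58, 60, 64}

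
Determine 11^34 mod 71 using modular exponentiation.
By repeated squaring (mod 71): 11^{1}≡11, 11^{2}≡50, 11^{4}≡15, 11^{8}≡12, 11^{16}≡2, 11^{32}≡4. Then 11^{34} = 11^{32+2} ≡ 4 × 50 ≡ 58 (mod 71)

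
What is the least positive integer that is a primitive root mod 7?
g = 3. Powers: [3, 2, 6, 4, 5, 1] generates all 6 non-zero residues.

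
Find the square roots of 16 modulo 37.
The square roots of 16 mod 37 are 33 and 4. Verify: 33² = 1089 ≡ 16 (mod 37)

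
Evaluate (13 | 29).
(13/29) = 13^{14} mod 29 = 1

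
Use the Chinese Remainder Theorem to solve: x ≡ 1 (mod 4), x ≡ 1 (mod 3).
M = 4 × 3 = 12. M₁ = 3, y₁ ≡ 3 (mod 4). M₂ = 4, y₂ ≡ 1 (mod 3). x = 1×3×3 + 1×4×1 ≡ 1 (mod 12)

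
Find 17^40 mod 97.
By repeated squaring mod 97: 17^{1}≡17, 17^{2}≡95, 17^{4}≡4, 17^{8}≡16, 17^{16}≡62, 17^{32}≡61. Then 17^{40} = 17^{32+8} ≡ 61 × 16 ≡ 6 mod 97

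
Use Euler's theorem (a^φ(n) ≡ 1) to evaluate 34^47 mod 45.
By Euler: 34^{24} ≡ 1 (mod 45) since gcd(34, 45) = 1. 47 = 1×24 + 23. So 34^{47} ≡ 34^{23} ≡ 4 (mod 45)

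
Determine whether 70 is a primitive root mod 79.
ord_79(70) divides 78. For each prime q|78: 70^{39}≡78, 70^{26}≡55, 70^{6}≡8, none ≡ 1. So 70 has order 78 and is a primitive root mod 79.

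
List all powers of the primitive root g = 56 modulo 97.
56^1, 56^2, ..., 56^{96} mod 97: [56, 32, 46, 54, 17, 79, 59, 6, 45, 95, 82, 33, 5, 86, 63, 36, 76, 85, 7, 4, 30, 31, 87, 22, 68, 25, 42, 24, 83, 89, 37, 35, 20, 53, 58, 47, 13, 49, 28, 16, 23, 27, 57, 88, 78, 3, 71, 96, 41, 65, 51, 43, 80, 18, 38, 91, 52, 2, 15, 64, 92, 11, 34, 61, 21, 12, 90, 93, 67, 66, 10, 75, 29, 72, 55, 73, 14, 8, 60, 62, 77, 44, 39, 50, 84, 48, 69, 81, 74, 70, 40, 9, 19, 94, 26, 1]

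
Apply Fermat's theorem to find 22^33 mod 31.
By Fermat: 22^{30} ≡ 1 mod 31. So 22^{33} = 22^{30} · 22^{3} ≡ 22^{3} ≡ 15 mod 31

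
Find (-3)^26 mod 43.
By repeated squaring mod 43: (-3)^{1}≡40, (-3)^{2}≡9, (-3)^{4}≡38, (-3)^{8}≡25, (-3)^{16}≡23. Then (-3)^{26} = (-3)^{16+8+2} ≡ 23 × 25 × 9 ≡ 15 mod 43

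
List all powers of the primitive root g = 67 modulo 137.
67^1, 67^2, ..., 67^{136} mod 137: [67, 105, 48, 65, 108, 112, 106, 115, 33, 19, 40, 77, 90, 2, 134, 73, 96, 130, 79, 87, 75, 93, 66, 38, 80, 17, 43, 4, 131, 9, 55, 123, 21, 37, 13, 49, 132, 76, 23, 34, 86, 8, 125, 18, 110, 109, 42, 74, 26, 98, 127, 15, 46, 68, 35, 16, 113, 36, 83, 81, 84, 11, 52, 59, 117, 30, 92, 136, 70, 32, 89, 72, 29, 25, 31, 22, 104, 118, 97, 60, 47, 135, 3, 64, 41, 7, 58, 50, 62, 44, 71, 99, 57, 120, 94, 133, 6, 128, 82, 14, 116, 100, 124, 88, 5, 61, 114, 103, 51, 129, 12, 119, 27, 28, 95, 63, 111, 39, 10, 122, 91, 69, 102, 121, 24, 101, 54, 56, 53, 126, 85, 78, 20, 107, 45, 1]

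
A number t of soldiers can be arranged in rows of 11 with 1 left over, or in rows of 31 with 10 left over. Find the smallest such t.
M = 11 × 31 = 341. M₁ = 31, y₁ ≡ 5 (mod 11). M₂ = 11, y₂ ≡ 17 (mod 31). t = 1×31×5 + 10×11×17 ≡ 320 (mod 341)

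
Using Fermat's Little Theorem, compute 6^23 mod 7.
By Fermat: 6^{6} ≡ 1 (mod 7). 23 = 3×6 + 5. So 6^{23} ≡ 6^{5} ≡ 6 (mod 7)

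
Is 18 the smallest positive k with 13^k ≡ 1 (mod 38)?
Powers of 13 mod 38: 13^1≡13, 13^2≡17, 13^3≡31, 13^4≡23, 13^5≡33, 13^6≡11, 13^7≡29, 13^8≡35, 13^9≡37, 13^10≡25, 13^11≡21, 13^12≡7, 13^13≡15, 13^14≡5, 13^15≡27, 13^16≡9, 13^17≡3, 13^18≡1. First k with 13^k≡1 is k=18. Yes, ord_38(13) = 18.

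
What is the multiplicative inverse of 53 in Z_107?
Since 107 is prime, by Fermat 53^(-1) ≡ 53^{105} ≡ 105 mod 107. Verify: 53 × 105 = 5565 ≡ 1 mod 107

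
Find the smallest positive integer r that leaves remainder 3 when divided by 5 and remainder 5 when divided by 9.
M = 5 × 9 = 45. M₁ = 9, y₁ ≡ 4 (mod 5). M₂ = 5, y₂ ≡ 2 (mod 9). r = 3×9×4 + 5×5×2 ≡ 23 (mod 45)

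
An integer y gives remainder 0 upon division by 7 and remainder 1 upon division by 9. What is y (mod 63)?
M = 7 × 9 = 63. M₁ = 9, y₁ ≡ 4 (mod 7). M₂ = 7, y₂ ≡ 4 (mod 9). y = 0×9×4 + 1×7×4 ≡ 28 (mod 63)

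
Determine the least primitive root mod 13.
g = 2. Powers: [2, 4, 8, 3, 6, 12, 11, 9, 5, 10, ...] generates all 12 non-zero residues.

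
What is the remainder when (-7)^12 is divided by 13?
Using Fermat: (-7)^{12} ≡ 1 (mod 13). 12 ≡ 0 (mod 12). So (-7)^{12} ≡ (-7)^{0} ≡ 1 (mod 13)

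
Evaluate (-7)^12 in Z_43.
By repeated squaring (mod 43): (-7)^{1}≡36, (-7)^{2}≡6, (-7)^{4}≡36, (-7)^{8}≡6. Then (-7)^{12} = (-7)^{8+4} ≡ 6 × 36 ≡ 1 (mod 43)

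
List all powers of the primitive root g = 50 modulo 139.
50^1, 50^2, ..., 50^{138} mod 139: [50, 137, 39, 4, 61, 131, 17, 16, 105, 107, 68, 64, 3, 11, 133, 117, 12, 44, 115, 51, 48, 37, 43, 65, 53, 9, 33, 121, 73, 36, 132, 67, 14, 5, 111, 129, 56, 20, 27, 99, 85, 80, 108, 118, 62, 42, 15, 55, 109, 29, 60, 81, 19, 116, 101, 46, 76, 47, 126, 45, 26, 49, 87, 41, 104, 57, 70, 25, 138, 89, 2, 100, 135, 78, 8, 122, 123, 34, 32, 71, 75, 136, 128, 6, 22, 127, 95, 24, 88, 91, 102, 96, 74, 86, 130, 106, 18, 66, 103, 7, 72, 125, 134, 28, 10, 83, 119, 112, 40, 54, 59, 31, 21, 77, 97, 124, 84, 30, 110, 79, 58, 120, 23, 38, 93, 63, 92, 13, 94, 113, 90, 52, 98, 35, 82, 69, 114, 1]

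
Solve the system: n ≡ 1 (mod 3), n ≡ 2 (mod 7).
M = 3 × 7 = 21. M₁ = 7, y₁ ≡ 1 (mod 3). M₂ = 3, y₂ ≡ 5 (mod 7). n = 1×7×1 + 2×3×5 ≡ 16 (mod 21)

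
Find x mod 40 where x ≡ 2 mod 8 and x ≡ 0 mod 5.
M = 8 × 5 = 40. M₁ = 5, y₁ ≡ 5 mod 8. M₂ = 8, y₂ ≡ 2 mod 5. x = 2×5×5 + 0×8×2 ≡ 10 mod 40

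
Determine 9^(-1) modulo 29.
Since 29 is prime, by Fermat 9^(-1) ≡ 9^{27} ≡ 13 mod 29. Verify: 9 × 13 = 117 ≡ 1 mod 29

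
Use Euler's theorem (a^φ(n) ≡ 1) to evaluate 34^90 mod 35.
By Euler: 34^{24} ≡ 1 (mod 35) since gcd(34, 35) = 1. 90 = 3×24 + 18. So 34^{90} ≡ 34^{18} ≡ 1 (mod 35)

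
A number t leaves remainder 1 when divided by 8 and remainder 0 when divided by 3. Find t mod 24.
M = 8 × 3 = 24. M₁ = 3, y₁ ≡ 3 mod 8. M₂ = 8, y₂ ≡ 2 mod 3. t = 1×3×3 + 0×8×2 ≡ 9 mod 24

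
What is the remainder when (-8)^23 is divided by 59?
By repeated squaring (mod 59): (-8)^{1}≡51, (-8)^{2}≡5, (-8)^{4}≡25, (-8)^{8}≡35, (-8)^{16}≡45. Then (-8)^{23} = (-8)^{16+4+2+1} ≡ 45 × 25 × 5 × 51 ≡ 17 (mod 59)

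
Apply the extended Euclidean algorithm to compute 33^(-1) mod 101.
Extended GCD: 33(49) + 101(-16) = 1. So 33^(-1) ≡ 49 mod 101. Verify: 33 × 49 = 1617 ≡ 1 mod 101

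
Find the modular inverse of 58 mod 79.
Since 79 is prime, by Fermat 58^(-1) ≡ 58^{77} ≡ 15 mod 79. Verify: 58 × 15 = 870 ≡ 1 mod 79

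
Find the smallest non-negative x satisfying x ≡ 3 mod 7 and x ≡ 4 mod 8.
M = 7 × 8 = 56. M₁ = 8, y₁ ≡ 1 mod 7. M₂ = 7, y₂ ≡ 7 mod 8. x = 3×8×1 + 4×7×7 ≡ 52 mod 56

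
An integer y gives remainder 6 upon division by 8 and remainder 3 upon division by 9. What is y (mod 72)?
M = 8 × 9 = 72. M₁ = 9, y₁ ≡ 1 (mod 8). M₂ = 8, y₂ ≡ 8 (mod 9). y = 6×9×1 + 3×8×8 ≡ 30 (mod 72)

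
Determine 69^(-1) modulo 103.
Since 103 is prime, by Fermat 69^(-1) ≡ 69^{101} ≡ 3 (mod 103). Verify: 69 × 3 = 207 ≡ 1 (mod 103)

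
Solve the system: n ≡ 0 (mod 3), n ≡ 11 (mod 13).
M = 3 × 13 = 39. M₁ = 13, y₁ ≡ 1 (mod 3). M₂ = 3, y₂ ≡ 9 (mod 13). n = 0×13×1 + 11×3×9 ≡ 24 (mod 39)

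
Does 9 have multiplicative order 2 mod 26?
Powers of 9 mod 26: 9^1≡9, 9^2≡3, 9^3≡1. 9^2≡3≢1, so ord ≠ 2. No, the actual order is 3.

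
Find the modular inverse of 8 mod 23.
Since 23 is prime, by Fermat 8^(-1) ≡ 8^{21} ≡ 3 mod 23. Verify: 8 × 3 = 24 ≡ 1 mod 23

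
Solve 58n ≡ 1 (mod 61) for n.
Since 61 is prime, by Fermat 58^(-1) ≡ 58^{59} ≡ 20 (mod 61). Verify: 58 × 20 = 1160 ≡ 1 (mod 61)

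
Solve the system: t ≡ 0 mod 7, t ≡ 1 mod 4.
M = 7 × 4 = 28. M₁ = 4, y₁ ≡ 2 mod 7. M₂ = 7, y₂ ≡ 3 mod 4. t = 0×4×2 + 1×7×3 ≡ 21 mod 28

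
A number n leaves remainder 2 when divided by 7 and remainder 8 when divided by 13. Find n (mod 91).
M = 7 × 13 = 91. M₁ = 13, y₁ ≡ 6 (mod 7). M₂ = 7, y₂ ≡ 2 (mod 13). n = 2×13×6 + 8×7×2 ≡ 86 (mod 91)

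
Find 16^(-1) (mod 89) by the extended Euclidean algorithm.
Extended GCD: 16(39) + 89(-7) = 1. So 16^(-1) ≡ 39 (mod 89). Verify: 16 × 39 = 624 ≡ 1 (mod 89)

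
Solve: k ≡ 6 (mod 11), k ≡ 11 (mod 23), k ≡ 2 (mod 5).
M = 11 × 23 × 5 = 1265. M₁ = 115, y₁ ≡ 9 (mod 11). M₂ = 55, y₂ ≡ 18 (mod 23). M₃ = 253, y₃ ≡ 2 (mod 5). k = 6×115×9 + 11×55×18 + 2×253×2 ≡ 402 (mod 1265)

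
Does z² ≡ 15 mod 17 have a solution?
By Euler's criterion: 15^{8} ≡ 1 mod 17. Since this equals 1, 15 is a QR.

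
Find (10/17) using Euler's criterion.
(10/17) = 10^{8} mod 17 = -1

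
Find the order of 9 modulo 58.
Powers of 9 mod 58: 9^1≡9, 9^2≡23, 9^3≡33, 9^4≡7, 9^5≡5, 9^6≡45, 9^7≡57, 9^8≡49, 9^9≡35, 9^10≡25, 9^11≡51, 9^12≡53, 9^13≡13, 9^14≡1. So the order of 9 is 14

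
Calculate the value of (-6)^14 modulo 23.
By repeated squaring mod 23: (-6)^{1}≡17, (-6)^{2}≡13, (-6)^{4}≡8, (-6)^{8}≡18. Then (-6)^{14} = (-6)^{8+4+2} ≡ 18 × 8 × 13 ≡ 9 mod 23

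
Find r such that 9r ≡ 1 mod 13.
Since 13 is prime, by Fermat 9^(-1) ≡ 9^{11} ≡ 3 mod 13. Verify: 9 × 3 = 27 ≡ 1 mod 13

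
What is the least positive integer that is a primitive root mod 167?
g = 5. Powers: [5, 25, 125, 124, 119, 94, 136, ...] generates all 166 non-zero residues.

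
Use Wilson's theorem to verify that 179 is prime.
(178)! mod 179 = 178. Since this equals -1 (mod 179), Wilson confirms 179 is prime.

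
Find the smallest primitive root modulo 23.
g = 5. For each prime q|22: 5^{11}≡22, 5^{2}≡2, none ≡ 1, so ord_23(5) = 22 and 5 is a primitive root.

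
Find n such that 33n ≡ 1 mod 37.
Since 37 is prime, by Fermat 33^(-1) ≡ 33^{35} ≡ 9 mod 37. Verify: 33 × 9 = 297 ≡ 1 mod 37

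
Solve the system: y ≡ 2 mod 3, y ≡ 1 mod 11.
M = 3 × 11 = 33. M₁ = 11, y₁ ≡ 2 mod 3. M₂ = 3, y₂ ≡ 4 mod 11. y = 2×11×2 + 1×3×4 ≡ 23 mod 33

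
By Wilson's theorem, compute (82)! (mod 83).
By Wilson's theorem, (82)! ≡ -1 ≡ 82 (mod 83)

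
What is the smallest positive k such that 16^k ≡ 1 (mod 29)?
Powers of 16 mod 29: 16^1≡16, 16^2≡24, 16^3≡7, 16^4≡25, 16^5≡23, 16^6≡20, 16^7≡1. ord_29(16) = 7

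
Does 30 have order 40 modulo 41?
ord_41(30) divides 40. For each prime q|40: 30^{20}≡40, 30^{8}≡16, none ≡ 1. So 30 has order 40 and is a primitive root mod 41.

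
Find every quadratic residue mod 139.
QRs mod 139: {1, 4, 5, 6, 7, 9, 11, 13, 16, 20, 24, 25, 28, 29, 30, 31, 34, 35, 36, 37, 38, 41, 42, 44, 45, 46, 47, 49, 51, 52, 54, 55, 57, 63, 64, 65, 66, 67, 69, 71, 77, 78, 79, 80, 81, 83, 86, 89, 91, 96, 99, 100, 106, 107, 112, 113, 116, 117, 118, 120, 121, 122, 124, 125, 127, 129, 131, 136, 137}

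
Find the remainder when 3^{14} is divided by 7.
By Fermat: 3^{6} ≡ 1 mod 7. 14 = 2×6 + 2. So 3^{14} ≡ 3^{2} ≡ 2 mod 7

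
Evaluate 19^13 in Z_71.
By repeated squaring mod 71: 19^{1}≡19, 19^{2}≡6, 19^{4}≡36, 19^{8}≡18. Then 19^{13} = 19^{8+4+1} ≡ 18 × 36 × 19 ≡ 29 mod 71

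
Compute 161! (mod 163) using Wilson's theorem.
(162)! = (161)! × (162) ≡ -1 (mod 163). So (161)! ≡ -1 × (162)^(-1) ≡ (-1)×(-1) = 1 (mod 163)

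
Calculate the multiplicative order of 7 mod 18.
Powers of 7 mod 18: 7^1≡7, 7^2≡13, 7^3≡1. ord_18(7) = 3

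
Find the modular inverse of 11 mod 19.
Since 19 is prime, by Fermat 11^(-1) ≡ 11^{17} ≡ 7 (mod 19). Verify: 11 × 7 = 77 ≡ 1 (mod 19)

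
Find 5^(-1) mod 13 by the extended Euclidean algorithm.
Extended GCD: 5(-5) + 13(2) = 1. So 5^(-1) ≡ -5 ≡ 8 mod 13. Verify: 5 × 8 = 40 ≡ 1 mod 13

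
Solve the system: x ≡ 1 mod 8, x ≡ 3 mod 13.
M = 8 × 13 = 104. M₁ = 13, y₁ ≡ 5 mod 8. M₂ = 8, y₂ ≡ 5 mod 13. x = 1×13×5 + 3×8×5 ≡ 81 mod 104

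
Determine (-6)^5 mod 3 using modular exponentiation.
By repeated squaring (mod 3): (-6)^{1}≡0, (-6)^{2}≡0, (-6)^{4}≡0. Then (-6)^{5} = (-6)^{4+1} ≡ 0 × 0 ≡ 0 (mod 3)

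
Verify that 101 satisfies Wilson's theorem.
(100)! mod 101 = 100. Since this equals -1 mod 101, Wilson confirms 101 is prime.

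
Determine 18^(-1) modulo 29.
Since 29 is prime, by Fermat 18^(-1) ≡ 18^{27} ≡ 21 mod 29. Verify: 18 × 21 = 378 ≡ 1 mod 29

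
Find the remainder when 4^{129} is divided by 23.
By Fermat: 4^{22} ≡ 1 (mod 23). 129 = 5×22 + 19. So 4^{129} ≡ 4^{19} ≡ 9 (mod 23)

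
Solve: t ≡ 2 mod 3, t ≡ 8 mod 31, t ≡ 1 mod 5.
M = 3 × 31 × 5 = 465. M₁ = 155, y₁ ≡ 2 mod 3. M₂ = 15, y₂ ≡ 29 mod 31. M₃ = 93, y₃ ≡ 2 mod 5. t = 2×155×2 + 8×15×29 + 1×93×2 ≡ 101 mod 465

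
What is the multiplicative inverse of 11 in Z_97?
Since 97 is prime, by Fermat 11^(-1) ≡ 11^{95} ≡ 53 mod 97. Verify: 11 × 53 = 583 ≡ 1 mod 97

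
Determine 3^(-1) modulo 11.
Since 11 is prime, by Fermat 3^(-1) ≡ 3^{9} ≡ 4 mod 11. Verify: 3 × 4 = 12 ≡ 1 mod 11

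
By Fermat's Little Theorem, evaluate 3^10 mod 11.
By Fermat's Little Theorem, 3^{10} ≡ 1 mod 11 since 11 is prime and gcd(3, 11) = 1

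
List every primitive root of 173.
There are φ(172) = 84 primitive roots mod 173: {2, 3, 5, 7, 8, 11, 12, 17, 18, 19, 20, 26, 27, 28, 30, 32, 39, 42, 44, 45, 46, 48, 50, 53, 58, 59, 61, 62, 63, 65, 66, 68, 69, 70, 71, 72, 74, 75, 76, 79, 82, 86, 87, 91, 94, 97, 98, 99, 101, 102, 103, 104, 105, 107, 108, 110, 111, 112, 114, 115, 120, 123, 125, 127, 128, 129, 131, 134, 141, 143, 145, 146, 147, 153, 154, 155, 156, 161, 162, 165, 166, 168, 170, 171}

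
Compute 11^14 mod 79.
By repeated squaring mod 79: 11^{1}≡11, 11^{2}≡42, 11^{4}≡26, 11^{8}≡44. Then 11^{14} = 11^{8+4+2} ≡ 44 × 26 × 42 ≡ 16 mod 79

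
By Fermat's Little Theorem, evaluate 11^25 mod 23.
By Fermat: 11^{22} ≡ 1 (mod 23). So 11^{25} = 11^{22} · 11^{3} ≡ 11^{3} ≡ 20 (mod 23)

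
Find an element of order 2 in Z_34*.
33 has order 2 mod 34 since 33^{2} ≡ 1 mod 34 and no smaller power works.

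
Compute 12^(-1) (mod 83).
Since 83 is prime, by Fermat 12^(-1) ≡ 12^{81} ≡ 7 (mod 83). Verify: 12 × 7 = 84 ≡ 1 (mod 83)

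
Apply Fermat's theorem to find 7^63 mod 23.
By Fermat: 7^{22} ≡ 1 mod 23. 63 = 2×22 + 19. So 7^{63} ≡ 7^{19} ≡ 11 mod 23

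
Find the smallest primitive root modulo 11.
g = 2. For each prime q|10: 2^{5}≡10, 2^{2}≡4, none ≡ 1, so ord_11(2) = 10 and 2 is a primitive root.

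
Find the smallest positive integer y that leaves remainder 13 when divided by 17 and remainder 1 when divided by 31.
M = 17 × 31 = 527. M₁ = 31, y₁ ≡ 11 mod 17. M₂ = 17, y₂ ≡ 11 mod 31. y = 13×31×11 + 1×17×11 ≡ 404 mod 527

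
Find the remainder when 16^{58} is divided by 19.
By Fermat: 16^{18} ≡ 1 mod 19. 58 = 3×18 + 4. So 16^{58} ≡ 16^{4} ≡ 5 mod 19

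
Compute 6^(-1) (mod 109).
Since 109 is prime, by Fermat 6^(-1) ≡ 6^{107} ≡ 91 (mod 109). Verify: 6 × 91 = 546 ≡ 1 (mod 109)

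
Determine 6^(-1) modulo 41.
Since 41 is prime, by Fermat 6^(-1) ≡ 6^{39} ≡ 7 mod 41. Verify: 6 × 7 = 42 ≡ 1 mod 41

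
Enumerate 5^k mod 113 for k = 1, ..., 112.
5^1, 5^2, ..., 5^{112} mod 113: [5, 25, 12, 60, 74, 31, 42, 97, 33, 52, 34, 57, 59, 69, 6, 30, 37, 72, 21, 105, 73, 26, 17, 85, 86, 91, 3, 15, 75, 36, 67, 109, 93, 13, 65, 99, 43, 102, 58, 64, 94, 18, 90, 111, 103, 63, 89, 106, 78, 51, 29, 32, 47, 9, 45, 112, 108, 88, 101, 53, 39, 82, 71, 16, 80, 61, 79, 56, 54, 44, 107, 83, 76, 41, 92, 8, 40, 87, 96, 28, 27, 22, 110, 98, 38, 77, 46, 4, 20, 100, 48, 14, 70, 11, 55, 49, 19, 95, 23, 2, 10, 50, 24, 7, 35, 62, 84, 81, 66, 104, 68, 1]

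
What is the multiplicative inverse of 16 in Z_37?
Since 37 is prime, by Fermat 16^(-1) ≡ 16^{35} ≡ 7 mod 37. Verify: 16 × 7 = 112 ≡ 1 mod 37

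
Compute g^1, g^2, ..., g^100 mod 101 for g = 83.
83^1, 83^2, ..., 83^{100} mod 101: [83, 21, 26, 37, 41, 70, 53, 56, 2, 65, 42, 52, 74, 82, 39, 5, 11, 4, 29, 84, 3, 47, 63, 78, 10, 22, 8, 58, 67, 6, 94, 25, 55, 20, 44, 16, 15, 33, 12, 87, 50, 9, 40, 88, 32, 30, 66, 24, 73, 100, 18, 80, 75, 64, 60, 31, 48, 45, 99, 36, 59, 49, 27, 19, 62, 96, 90, 97, 72, 17, 98, 54, 38, 23, 91, 79, 93, 43, 34, 95, 7, 76, 46, 81, 57, 85, 86, 68, 89, 14, 51, 92, 61, 13, 69, 71, 35, 77, 28, 1]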